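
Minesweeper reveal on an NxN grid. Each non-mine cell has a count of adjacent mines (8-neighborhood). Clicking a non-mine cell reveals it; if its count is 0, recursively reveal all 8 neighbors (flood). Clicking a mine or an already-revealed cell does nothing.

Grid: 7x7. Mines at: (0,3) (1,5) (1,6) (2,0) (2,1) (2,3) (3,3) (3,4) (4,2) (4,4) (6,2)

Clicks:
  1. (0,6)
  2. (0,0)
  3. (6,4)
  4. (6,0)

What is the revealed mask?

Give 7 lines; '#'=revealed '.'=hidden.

Answer: ###...#
###....
.....##
##...##
##...##
##.####
##.####

Derivation:
Click 1 (0,6) count=2: revealed 1 new [(0,6)] -> total=1
Click 2 (0,0) count=0: revealed 6 new [(0,0) (0,1) (0,2) (1,0) (1,1) (1,2)] -> total=7
Click 3 (6,4) count=0: revealed 14 new [(2,5) (2,6) (3,5) (3,6) (4,5) (4,6) (5,3) (5,4) (5,5) (5,6) (6,3) (6,4) (6,5) (6,6)] -> total=21
Click 4 (6,0) count=0: revealed 8 new [(3,0) (3,1) (4,0) (4,1) (5,0) (5,1) (6,0) (6,1)] -> total=29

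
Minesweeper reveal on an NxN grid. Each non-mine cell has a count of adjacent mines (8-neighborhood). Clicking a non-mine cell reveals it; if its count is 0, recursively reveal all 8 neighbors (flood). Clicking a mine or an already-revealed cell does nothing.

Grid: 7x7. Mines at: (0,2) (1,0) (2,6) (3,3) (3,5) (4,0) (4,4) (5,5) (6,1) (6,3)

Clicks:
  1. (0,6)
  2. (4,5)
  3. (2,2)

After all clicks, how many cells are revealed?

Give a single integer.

Answer: 13

Derivation:
Click 1 (0,6) count=0: revealed 11 new [(0,3) (0,4) (0,5) (0,6) (1,3) (1,4) (1,5) (1,6) (2,3) (2,4) (2,5)] -> total=11
Click 2 (4,5) count=3: revealed 1 new [(4,5)] -> total=12
Click 3 (2,2) count=1: revealed 1 new [(2,2)] -> total=13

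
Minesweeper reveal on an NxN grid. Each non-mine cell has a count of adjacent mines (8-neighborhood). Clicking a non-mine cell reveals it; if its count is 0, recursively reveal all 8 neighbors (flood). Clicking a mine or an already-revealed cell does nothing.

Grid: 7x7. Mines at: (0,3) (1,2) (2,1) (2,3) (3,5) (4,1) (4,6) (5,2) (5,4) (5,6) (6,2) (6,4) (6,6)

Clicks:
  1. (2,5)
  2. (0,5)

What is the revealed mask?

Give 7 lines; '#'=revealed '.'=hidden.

Answer: ....###
....###
....###
.......
.......
.......
.......

Derivation:
Click 1 (2,5) count=1: revealed 1 new [(2,5)] -> total=1
Click 2 (0,5) count=0: revealed 8 new [(0,4) (0,5) (0,6) (1,4) (1,5) (1,6) (2,4) (2,6)] -> total=9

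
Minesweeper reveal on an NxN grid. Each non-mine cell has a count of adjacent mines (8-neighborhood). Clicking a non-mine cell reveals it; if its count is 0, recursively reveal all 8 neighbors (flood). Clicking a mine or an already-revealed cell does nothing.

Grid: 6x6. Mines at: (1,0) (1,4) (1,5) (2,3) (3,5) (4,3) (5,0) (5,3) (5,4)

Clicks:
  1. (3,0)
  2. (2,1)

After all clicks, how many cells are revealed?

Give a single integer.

Click 1 (3,0) count=0: revealed 9 new [(2,0) (2,1) (2,2) (3,0) (3,1) (3,2) (4,0) (4,1) (4,2)] -> total=9
Click 2 (2,1) count=1: revealed 0 new [(none)] -> total=9

Answer: 9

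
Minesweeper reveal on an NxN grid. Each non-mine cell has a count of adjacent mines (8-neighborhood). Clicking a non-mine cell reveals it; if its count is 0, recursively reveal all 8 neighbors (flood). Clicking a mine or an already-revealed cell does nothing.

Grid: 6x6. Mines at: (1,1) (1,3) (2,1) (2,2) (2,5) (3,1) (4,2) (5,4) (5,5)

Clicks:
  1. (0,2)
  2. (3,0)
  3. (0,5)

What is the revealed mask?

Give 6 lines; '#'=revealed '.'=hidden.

Answer: ..#.##
....##
......
#.....
......
......

Derivation:
Click 1 (0,2) count=2: revealed 1 new [(0,2)] -> total=1
Click 2 (3,0) count=2: revealed 1 new [(3,0)] -> total=2
Click 3 (0,5) count=0: revealed 4 new [(0,4) (0,5) (1,4) (1,5)] -> total=6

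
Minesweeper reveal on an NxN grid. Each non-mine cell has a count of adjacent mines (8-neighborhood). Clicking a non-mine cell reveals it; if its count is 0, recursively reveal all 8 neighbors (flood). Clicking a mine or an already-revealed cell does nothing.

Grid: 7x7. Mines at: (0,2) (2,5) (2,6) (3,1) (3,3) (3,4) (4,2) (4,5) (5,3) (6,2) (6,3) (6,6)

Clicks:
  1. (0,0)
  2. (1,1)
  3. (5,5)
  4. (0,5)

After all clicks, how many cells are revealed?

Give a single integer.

Answer: 15

Derivation:
Click 1 (0,0) count=0: revealed 6 new [(0,0) (0,1) (1,0) (1,1) (2,0) (2,1)] -> total=6
Click 2 (1,1) count=1: revealed 0 new [(none)] -> total=6
Click 3 (5,5) count=2: revealed 1 new [(5,5)] -> total=7
Click 4 (0,5) count=0: revealed 8 new [(0,3) (0,4) (0,5) (0,6) (1,3) (1,4) (1,5) (1,6)] -> total=15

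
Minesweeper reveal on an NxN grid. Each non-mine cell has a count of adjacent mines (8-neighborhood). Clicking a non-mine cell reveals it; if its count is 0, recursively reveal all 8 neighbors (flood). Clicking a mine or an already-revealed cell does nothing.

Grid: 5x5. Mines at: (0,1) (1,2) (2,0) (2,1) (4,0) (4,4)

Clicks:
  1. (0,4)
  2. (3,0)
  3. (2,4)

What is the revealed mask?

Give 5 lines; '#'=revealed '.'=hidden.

Click 1 (0,4) count=0: revealed 8 new [(0,3) (0,4) (1,3) (1,4) (2,3) (2,4) (3,3) (3,4)] -> total=8
Click 2 (3,0) count=3: revealed 1 new [(3,0)] -> total=9
Click 3 (2,4) count=0: revealed 0 new [(none)] -> total=9

Answer: ...##
...##
...##
#..##
.....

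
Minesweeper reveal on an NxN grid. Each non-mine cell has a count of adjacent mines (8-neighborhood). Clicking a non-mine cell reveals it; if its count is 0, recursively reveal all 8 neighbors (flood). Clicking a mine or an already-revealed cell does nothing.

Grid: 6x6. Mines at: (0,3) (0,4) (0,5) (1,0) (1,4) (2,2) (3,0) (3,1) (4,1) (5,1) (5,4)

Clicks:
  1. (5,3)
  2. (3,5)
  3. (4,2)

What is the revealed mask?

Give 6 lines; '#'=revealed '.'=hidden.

Click 1 (5,3) count=1: revealed 1 new [(5,3)] -> total=1
Click 2 (3,5) count=0: revealed 9 new [(2,3) (2,4) (2,5) (3,3) (3,4) (3,5) (4,3) (4,4) (4,5)] -> total=10
Click 3 (4,2) count=3: revealed 1 new [(4,2)] -> total=11

Answer: ......
......
...###
...###
..####
...#..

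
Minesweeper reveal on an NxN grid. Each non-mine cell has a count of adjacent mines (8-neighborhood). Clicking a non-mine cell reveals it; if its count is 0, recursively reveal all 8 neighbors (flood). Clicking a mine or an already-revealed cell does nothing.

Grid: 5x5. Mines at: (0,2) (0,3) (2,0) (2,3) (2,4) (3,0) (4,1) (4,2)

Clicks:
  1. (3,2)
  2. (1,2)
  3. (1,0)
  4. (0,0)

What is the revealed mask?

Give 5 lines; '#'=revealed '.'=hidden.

Click 1 (3,2) count=3: revealed 1 new [(3,2)] -> total=1
Click 2 (1,2) count=3: revealed 1 new [(1,2)] -> total=2
Click 3 (1,0) count=1: revealed 1 new [(1,0)] -> total=3
Click 4 (0,0) count=0: revealed 3 new [(0,0) (0,1) (1,1)] -> total=6

Answer: ##...
###..
.....
..#..
.....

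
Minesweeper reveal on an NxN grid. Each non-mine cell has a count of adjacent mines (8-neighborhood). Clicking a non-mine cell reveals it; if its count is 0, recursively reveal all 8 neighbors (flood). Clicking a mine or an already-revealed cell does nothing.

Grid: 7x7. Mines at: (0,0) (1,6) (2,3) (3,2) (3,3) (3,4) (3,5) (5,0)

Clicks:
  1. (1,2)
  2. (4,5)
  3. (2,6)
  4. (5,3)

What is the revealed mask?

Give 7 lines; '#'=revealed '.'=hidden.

Click 1 (1,2) count=1: revealed 1 new [(1,2)] -> total=1
Click 2 (4,5) count=2: revealed 1 new [(4,5)] -> total=2
Click 3 (2,6) count=2: revealed 1 new [(2,6)] -> total=3
Click 4 (5,3) count=0: revealed 17 new [(4,1) (4,2) (4,3) (4,4) (4,6) (5,1) (5,2) (5,3) (5,4) (5,5) (5,6) (6,1) (6,2) (6,3) (6,4) (6,5) (6,6)] -> total=20

Answer: .......
..#....
......#
.......
.######
.######
.######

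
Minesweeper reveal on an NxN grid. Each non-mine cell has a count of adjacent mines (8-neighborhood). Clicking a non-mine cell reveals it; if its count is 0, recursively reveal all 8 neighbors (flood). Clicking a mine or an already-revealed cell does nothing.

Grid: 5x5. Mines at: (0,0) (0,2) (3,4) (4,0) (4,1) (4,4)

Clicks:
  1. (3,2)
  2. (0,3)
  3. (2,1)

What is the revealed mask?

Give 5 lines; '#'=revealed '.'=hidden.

Answer: ...#.
####.
####.
####.
.....

Derivation:
Click 1 (3,2) count=1: revealed 1 new [(3,2)] -> total=1
Click 2 (0,3) count=1: revealed 1 new [(0,3)] -> total=2
Click 3 (2,1) count=0: revealed 11 new [(1,0) (1,1) (1,2) (1,3) (2,0) (2,1) (2,2) (2,3) (3,0) (3,1) (3,3)] -> total=13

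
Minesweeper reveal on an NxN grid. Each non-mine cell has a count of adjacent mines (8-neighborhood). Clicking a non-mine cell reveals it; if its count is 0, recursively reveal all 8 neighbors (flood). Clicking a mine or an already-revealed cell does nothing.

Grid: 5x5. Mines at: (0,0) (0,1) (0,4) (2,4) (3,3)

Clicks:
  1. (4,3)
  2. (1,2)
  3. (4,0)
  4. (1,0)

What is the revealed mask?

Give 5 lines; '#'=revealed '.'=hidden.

Answer: .....
###..
###..
###..
####.

Derivation:
Click 1 (4,3) count=1: revealed 1 new [(4,3)] -> total=1
Click 2 (1,2) count=1: revealed 1 new [(1,2)] -> total=2
Click 3 (4,0) count=0: revealed 11 new [(1,0) (1,1) (2,0) (2,1) (2,2) (3,0) (3,1) (3,2) (4,0) (4,1) (4,2)] -> total=13
Click 4 (1,0) count=2: revealed 0 new [(none)] -> total=13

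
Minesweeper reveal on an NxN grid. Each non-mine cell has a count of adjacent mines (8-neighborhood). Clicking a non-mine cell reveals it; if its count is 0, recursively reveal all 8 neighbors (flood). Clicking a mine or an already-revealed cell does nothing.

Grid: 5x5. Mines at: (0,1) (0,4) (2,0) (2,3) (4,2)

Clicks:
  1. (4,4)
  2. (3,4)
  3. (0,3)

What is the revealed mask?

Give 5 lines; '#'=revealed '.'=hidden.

Answer: ...#.
.....
.....
...##
...##

Derivation:
Click 1 (4,4) count=0: revealed 4 new [(3,3) (3,4) (4,3) (4,4)] -> total=4
Click 2 (3,4) count=1: revealed 0 new [(none)] -> total=4
Click 3 (0,3) count=1: revealed 1 new [(0,3)] -> total=5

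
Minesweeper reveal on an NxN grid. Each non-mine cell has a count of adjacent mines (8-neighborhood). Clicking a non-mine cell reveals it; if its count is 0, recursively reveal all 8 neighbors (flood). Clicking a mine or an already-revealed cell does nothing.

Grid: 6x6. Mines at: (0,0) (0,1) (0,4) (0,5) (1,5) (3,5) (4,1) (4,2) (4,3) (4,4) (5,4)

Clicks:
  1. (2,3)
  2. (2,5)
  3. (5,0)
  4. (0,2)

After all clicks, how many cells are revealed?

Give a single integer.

Click 1 (2,3) count=0: revealed 15 new [(1,0) (1,1) (1,2) (1,3) (1,4) (2,0) (2,1) (2,2) (2,3) (2,4) (3,0) (3,1) (3,2) (3,3) (3,4)] -> total=15
Click 2 (2,5) count=2: revealed 1 new [(2,5)] -> total=16
Click 3 (5,0) count=1: revealed 1 new [(5,0)] -> total=17
Click 4 (0,2) count=1: revealed 1 new [(0,2)] -> total=18

Answer: 18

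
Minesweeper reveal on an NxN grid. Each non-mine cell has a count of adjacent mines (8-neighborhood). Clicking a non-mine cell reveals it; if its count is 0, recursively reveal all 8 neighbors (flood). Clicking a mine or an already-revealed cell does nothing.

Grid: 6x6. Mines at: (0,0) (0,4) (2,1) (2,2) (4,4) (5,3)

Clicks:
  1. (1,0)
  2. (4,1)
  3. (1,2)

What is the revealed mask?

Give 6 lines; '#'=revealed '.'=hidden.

Answer: ......
#.#...
......
###...
###...
###...

Derivation:
Click 1 (1,0) count=2: revealed 1 new [(1,0)] -> total=1
Click 2 (4,1) count=0: revealed 9 new [(3,0) (3,1) (3,2) (4,0) (4,1) (4,2) (5,0) (5,1) (5,2)] -> total=10
Click 3 (1,2) count=2: revealed 1 new [(1,2)] -> total=11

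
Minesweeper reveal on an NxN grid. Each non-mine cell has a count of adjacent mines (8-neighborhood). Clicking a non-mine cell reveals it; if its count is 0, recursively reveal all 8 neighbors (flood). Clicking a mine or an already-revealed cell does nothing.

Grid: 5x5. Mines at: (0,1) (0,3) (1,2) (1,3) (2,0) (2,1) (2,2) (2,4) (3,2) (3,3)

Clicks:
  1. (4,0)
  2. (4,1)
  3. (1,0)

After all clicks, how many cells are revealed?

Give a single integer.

Click 1 (4,0) count=0: revealed 4 new [(3,0) (3,1) (4,0) (4,1)] -> total=4
Click 2 (4,1) count=1: revealed 0 new [(none)] -> total=4
Click 3 (1,0) count=3: revealed 1 new [(1,0)] -> total=5

Answer: 5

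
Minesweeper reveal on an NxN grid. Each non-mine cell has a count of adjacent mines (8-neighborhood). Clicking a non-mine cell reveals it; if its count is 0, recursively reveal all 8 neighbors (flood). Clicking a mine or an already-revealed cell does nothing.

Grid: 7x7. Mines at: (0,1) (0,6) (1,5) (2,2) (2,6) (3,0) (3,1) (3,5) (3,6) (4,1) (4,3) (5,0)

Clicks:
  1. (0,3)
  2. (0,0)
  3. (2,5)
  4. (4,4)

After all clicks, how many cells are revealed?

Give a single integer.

Click 1 (0,3) count=0: revealed 6 new [(0,2) (0,3) (0,4) (1,2) (1,3) (1,4)] -> total=6
Click 2 (0,0) count=1: revealed 1 new [(0,0)] -> total=7
Click 3 (2,5) count=4: revealed 1 new [(2,5)] -> total=8
Click 4 (4,4) count=2: revealed 1 new [(4,4)] -> total=9

Answer: 9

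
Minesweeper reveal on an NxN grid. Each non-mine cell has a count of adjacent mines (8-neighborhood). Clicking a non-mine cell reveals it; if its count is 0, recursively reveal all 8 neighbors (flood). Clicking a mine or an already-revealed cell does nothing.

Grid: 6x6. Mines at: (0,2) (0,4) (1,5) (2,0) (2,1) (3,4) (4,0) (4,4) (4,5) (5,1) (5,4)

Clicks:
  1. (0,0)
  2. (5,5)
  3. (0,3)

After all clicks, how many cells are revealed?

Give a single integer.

Click 1 (0,0) count=0: revealed 4 new [(0,0) (0,1) (1,0) (1,1)] -> total=4
Click 2 (5,5) count=3: revealed 1 new [(5,5)] -> total=5
Click 3 (0,3) count=2: revealed 1 new [(0,3)] -> total=6

Answer: 6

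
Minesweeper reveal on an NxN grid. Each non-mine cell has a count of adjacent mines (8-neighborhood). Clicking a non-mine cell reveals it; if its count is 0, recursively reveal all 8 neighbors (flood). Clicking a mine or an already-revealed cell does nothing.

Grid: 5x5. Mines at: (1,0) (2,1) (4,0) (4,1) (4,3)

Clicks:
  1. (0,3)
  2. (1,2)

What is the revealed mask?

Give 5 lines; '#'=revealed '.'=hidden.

Answer: .####
.####
..###
..###
.....

Derivation:
Click 1 (0,3) count=0: revealed 14 new [(0,1) (0,2) (0,3) (0,4) (1,1) (1,2) (1,3) (1,4) (2,2) (2,3) (2,4) (3,2) (3,3) (3,4)] -> total=14
Click 2 (1,2) count=1: revealed 0 new [(none)] -> total=14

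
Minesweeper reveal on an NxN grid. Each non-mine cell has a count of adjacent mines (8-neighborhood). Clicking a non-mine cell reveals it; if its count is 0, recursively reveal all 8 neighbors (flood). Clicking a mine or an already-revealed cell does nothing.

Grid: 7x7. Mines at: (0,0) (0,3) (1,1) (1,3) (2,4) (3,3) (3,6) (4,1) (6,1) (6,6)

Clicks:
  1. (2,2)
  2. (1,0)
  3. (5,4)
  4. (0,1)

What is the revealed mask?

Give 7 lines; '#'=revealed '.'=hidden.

Click 1 (2,2) count=3: revealed 1 new [(2,2)] -> total=1
Click 2 (1,0) count=2: revealed 1 new [(1,0)] -> total=2
Click 3 (5,4) count=0: revealed 12 new [(4,2) (4,3) (4,4) (4,5) (5,2) (5,3) (5,4) (5,5) (6,2) (6,3) (6,4) (6,5)] -> total=14
Click 4 (0,1) count=2: revealed 1 new [(0,1)] -> total=15

Answer: .#.....
#......
..#....
.......
..####.
..####.
..####.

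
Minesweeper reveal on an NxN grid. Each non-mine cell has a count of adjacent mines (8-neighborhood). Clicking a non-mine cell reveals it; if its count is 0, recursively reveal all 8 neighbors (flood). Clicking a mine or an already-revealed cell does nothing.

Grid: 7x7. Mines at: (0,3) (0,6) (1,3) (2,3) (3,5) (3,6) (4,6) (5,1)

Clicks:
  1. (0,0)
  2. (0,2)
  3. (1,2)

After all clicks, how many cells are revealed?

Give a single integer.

Click 1 (0,0) count=0: revealed 15 new [(0,0) (0,1) (0,2) (1,0) (1,1) (1,2) (2,0) (2,1) (2,2) (3,0) (3,1) (3,2) (4,0) (4,1) (4,2)] -> total=15
Click 2 (0,2) count=2: revealed 0 new [(none)] -> total=15
Click 3 (1,2) count=3: revealed 0 new [(none)] -> total=15

Answer: 15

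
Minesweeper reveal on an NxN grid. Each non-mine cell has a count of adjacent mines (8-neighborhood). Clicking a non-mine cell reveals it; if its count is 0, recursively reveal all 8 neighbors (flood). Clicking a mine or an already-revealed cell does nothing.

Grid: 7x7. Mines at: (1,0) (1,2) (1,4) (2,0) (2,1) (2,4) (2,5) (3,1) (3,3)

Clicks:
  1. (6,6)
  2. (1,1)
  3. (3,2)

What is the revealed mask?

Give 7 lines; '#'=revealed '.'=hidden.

Answer: .......
.#.....
.......
..#.###
#######
#######
#######

Derivation:
Click 1 (6,6) count=0: revealed 24 new [(3,4) (3,5) (3,6) (4,0) (4,1) (4,2) (4,3) (4,4) (4,5) (4,6) (5,0) (5,1) (5,2) (5,3) (5,4) (5,5) (5,6) (6,0) (6,1) (6,2) (6,3) (6,4) (6,5) (6,6)] -> total=24
Click 2 (1,1) count=4: revealed 1 new [(1,1)] -> total=25
Click 3 (3,2) count=3: revealed 1 new [(3,2)] -> total=26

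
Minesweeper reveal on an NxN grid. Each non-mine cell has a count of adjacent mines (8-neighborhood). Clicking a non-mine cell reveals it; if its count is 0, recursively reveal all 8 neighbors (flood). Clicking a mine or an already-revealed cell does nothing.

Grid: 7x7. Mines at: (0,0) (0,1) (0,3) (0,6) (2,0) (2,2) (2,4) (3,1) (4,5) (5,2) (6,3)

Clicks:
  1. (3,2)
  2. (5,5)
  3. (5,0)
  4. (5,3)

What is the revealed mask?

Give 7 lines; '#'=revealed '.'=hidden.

Click 1 (3,2) count=2: revealed 1 new [(3,2)] -> total=1
Click 2 (5,5) count=1: revealed 1 new [(5,5)] -> total=2
Click 3 (5,0) count=0: revealed 6 new [(4,0) (4,1) (5,0) (5,1) (6,0) (6,1)] -> total=8
Click 4 (5,3) count=2: revealed 1 new [(5,3)] -> total=9

Answer: .......
.......
.......
..#....
##.....
##.#.#.
##.....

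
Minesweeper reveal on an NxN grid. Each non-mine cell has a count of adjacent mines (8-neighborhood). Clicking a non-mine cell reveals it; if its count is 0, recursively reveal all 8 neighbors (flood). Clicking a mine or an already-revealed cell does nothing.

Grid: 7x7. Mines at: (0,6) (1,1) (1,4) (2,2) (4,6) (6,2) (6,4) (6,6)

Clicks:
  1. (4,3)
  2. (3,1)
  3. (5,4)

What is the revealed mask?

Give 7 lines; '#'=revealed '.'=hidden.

Answer: .......
.......
##.###.
######.
######.
######.
##.....

Derivation:
Click 1 (4,3) count=0: revealed 25 new [(2,0) (2,1) (2,3) (2,4) (2,5) (3,0) (3,1) (3,2) (3,3) (3,4) (3,5) (4,0) (4,1) (4,2) (4,3) (4,4) (4,5) (5,0) (5,1) (5,2) (5,3) (5,4) (5,5) (6,0) (6,1)] -> total=25
Click 2 (3,1) count=1: revealed 0 new [(none)] -> total=25
Click 3 (5,4) count=1: revealed 0 new [(none)] -> total=25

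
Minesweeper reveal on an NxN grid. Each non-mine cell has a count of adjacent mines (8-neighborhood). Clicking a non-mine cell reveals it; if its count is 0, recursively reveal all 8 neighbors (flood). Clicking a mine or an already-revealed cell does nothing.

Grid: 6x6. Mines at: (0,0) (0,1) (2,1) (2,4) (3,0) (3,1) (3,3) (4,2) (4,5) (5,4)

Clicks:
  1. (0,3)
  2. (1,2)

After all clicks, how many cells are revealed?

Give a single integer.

Click 1 (0,3) count=0: revealed 8 new [(0,2) (0,3) (0,4) (0,5) (1,2) (1,3) (1,4) (1,5)] -> total=8
Click 2 (1,2) count=2: revealed 0 new [(none)] -> total=8

Answer: 8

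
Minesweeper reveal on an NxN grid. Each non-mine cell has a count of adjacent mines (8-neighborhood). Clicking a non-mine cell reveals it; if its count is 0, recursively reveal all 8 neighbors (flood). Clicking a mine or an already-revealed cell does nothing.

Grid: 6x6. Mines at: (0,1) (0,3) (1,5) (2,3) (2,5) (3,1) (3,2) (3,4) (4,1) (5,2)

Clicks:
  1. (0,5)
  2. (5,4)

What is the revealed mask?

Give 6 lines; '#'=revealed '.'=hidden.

Click 1 (0,5) count=1: revealed 1 new [(0,5)] -> total=1
Click 2 (5,4) count=0: revealed 6 new [(4,3) (4,4) (4,5) (5,3) (5,4) (5,5)] -> total=7

Answer: .....#
......
......
......
...###
...###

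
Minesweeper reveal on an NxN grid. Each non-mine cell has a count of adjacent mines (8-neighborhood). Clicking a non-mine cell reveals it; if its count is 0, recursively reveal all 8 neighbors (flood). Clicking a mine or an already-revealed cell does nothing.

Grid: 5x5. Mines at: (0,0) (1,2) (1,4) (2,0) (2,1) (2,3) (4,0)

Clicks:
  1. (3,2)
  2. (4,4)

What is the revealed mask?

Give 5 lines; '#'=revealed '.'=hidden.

Answer: .....
.....
.....
.####
.####

Derivation:
Click 1 (3,2) count=2: revealed 1 new [(3,2)] -> total=1
Click 2 (4,4) count=0: revealed 7 new [(3,1) (3,3) (3,4) (4,1) (4,2) (4,3) (4,4)] -> total=8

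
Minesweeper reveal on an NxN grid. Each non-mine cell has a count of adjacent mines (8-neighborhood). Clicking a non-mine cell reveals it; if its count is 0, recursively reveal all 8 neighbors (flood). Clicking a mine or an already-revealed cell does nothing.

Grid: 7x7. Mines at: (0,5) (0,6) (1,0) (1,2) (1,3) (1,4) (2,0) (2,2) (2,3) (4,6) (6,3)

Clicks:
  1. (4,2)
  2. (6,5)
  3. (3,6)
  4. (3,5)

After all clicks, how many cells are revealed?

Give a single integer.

Answer: 26

Derivation:
Click 1 (4,2) count=0: revealed 21 new [(3,0) (3,1) (3,2) (3,3) (3,4) (3,5) (4,0) (4,1) (4,2) (4,3) (4,4) (4,5) (5,0) (5,1) (5,2) (5,3) (5,4) (5,5) (6,0) (6,1) (6,2)] -> total=21
Click 2 (6,5) count=0: revealed 4 new [(5,6) (6,4) (6,5) (6,6)] -> total=25
Click 3 (3,6) count=1: revealed 1 new [(3,6)] -> total=26
Click 4 (3,5) count=1: revealed 0 new [(none)] -> total=26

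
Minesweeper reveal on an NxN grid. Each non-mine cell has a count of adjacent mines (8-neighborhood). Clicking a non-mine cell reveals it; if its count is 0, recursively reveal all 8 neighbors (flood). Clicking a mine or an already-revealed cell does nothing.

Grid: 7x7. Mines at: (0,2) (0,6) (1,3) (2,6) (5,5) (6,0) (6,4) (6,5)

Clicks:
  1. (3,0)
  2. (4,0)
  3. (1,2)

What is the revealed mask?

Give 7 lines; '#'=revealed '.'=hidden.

Answer: ##.....
###....
######.
######.
######.
#####..
.###...

Derivation:
Click 1 (3,0) count=0: revealed 31 new [(0,0) (0,1) (1,0) (1,1) (1,2) (2,0) (2,1) (2,2) (2,3) (2,4) (2,5) (3,0) (3,1) (3,2) (3,3) (3,4) (3,5) (4,0) (4,1) (4,2) (4,3) (4,4) (4,5) (5,0) (5,1) (5,2) (5,3) (5,4) (6,1) (6,2) (6,3)] -> total=31
Click 2 (4,0) count=0: revealed 0 new [(none)] -> total=31
Click 3 (1,2) count=2: revealed 0 new [(none)] -> total=31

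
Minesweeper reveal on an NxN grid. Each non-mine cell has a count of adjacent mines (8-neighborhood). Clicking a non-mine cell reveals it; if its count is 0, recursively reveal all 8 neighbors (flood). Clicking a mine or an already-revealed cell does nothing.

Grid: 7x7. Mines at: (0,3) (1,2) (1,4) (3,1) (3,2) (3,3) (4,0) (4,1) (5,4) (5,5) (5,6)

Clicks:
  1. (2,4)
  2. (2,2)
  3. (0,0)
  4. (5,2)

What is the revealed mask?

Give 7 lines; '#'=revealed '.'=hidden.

Answer: ##.....
##.....
###.#..
.......
.......
..#....
.......

Derivation:
Click 1 (2,4) count=2: revealed 1 new [(2,4)] -> total=1
Click 2 (2,2) count=4: revealed 1 new [(2,2)] -> total=2
Click 3 (0,0) count=0: revealed 6 new [(0,0) (0,1) (1,0) (1,1) (2,0) (2,1)] -> total=8
Click 4 (5,2) count=1: revealed 1 new [(5,2)] -> total=9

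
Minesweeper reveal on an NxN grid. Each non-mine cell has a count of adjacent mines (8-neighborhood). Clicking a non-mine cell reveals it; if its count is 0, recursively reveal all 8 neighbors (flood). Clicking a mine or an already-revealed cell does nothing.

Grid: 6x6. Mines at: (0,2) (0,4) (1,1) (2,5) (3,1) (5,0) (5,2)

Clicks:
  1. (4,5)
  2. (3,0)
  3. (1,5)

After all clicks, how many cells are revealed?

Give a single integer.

Click 1 (4,5) count=0: revealed 17 new [(1,2) (1,3) (1,4) (2,2) (2,3) (2,4) (3,2) (3,3) (3,4) (3,5) (4,2) (4,3) (4,4) (4,5) (5,3) (5,4) (5,5)] -> total=17
Click 2 (3,0) count=1: revealed 1 new [(3,0)] -> total=18
Click 3 (1,5) count=2: revealed 1 new [(1,5)] -> total=19

Answer: 19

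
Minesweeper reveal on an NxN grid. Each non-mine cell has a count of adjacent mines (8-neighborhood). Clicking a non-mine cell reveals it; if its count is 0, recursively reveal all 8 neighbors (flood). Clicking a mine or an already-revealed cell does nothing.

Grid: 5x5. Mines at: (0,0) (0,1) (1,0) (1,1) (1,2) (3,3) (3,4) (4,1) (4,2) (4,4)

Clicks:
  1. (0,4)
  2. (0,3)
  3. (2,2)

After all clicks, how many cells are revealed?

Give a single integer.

Answer: 7

Derivation:
Click 1 (0,4) count=0: revealed 6 new [(0,3) (0,4) (1,3) (1,4) (2,3) (2,4)] -> total=6
Click 2 (0,3) count=1: revealed 0 new [(none)] -> total=6
Click 3 (2,2) count=3: revealed 1 new [(2,2)] -> total=7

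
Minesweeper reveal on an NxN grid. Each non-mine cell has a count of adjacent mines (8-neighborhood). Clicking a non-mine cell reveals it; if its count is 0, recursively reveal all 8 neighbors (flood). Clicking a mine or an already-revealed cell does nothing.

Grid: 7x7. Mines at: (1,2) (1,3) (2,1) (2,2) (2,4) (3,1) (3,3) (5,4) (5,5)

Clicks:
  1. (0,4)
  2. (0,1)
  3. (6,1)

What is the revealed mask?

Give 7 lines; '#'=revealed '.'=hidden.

Answer: .#..#..
.......
.......
.......
####...
####...
####...

Derivation:
Click 1 (0,4) count=1: revealed 1 new [(0,4)] -> total=1
Click 2 (0,1) count=1: revealed 1 new [(0,1)] -> total=2
Click 3 (6,1) count=0: revealed 12 new [(4,0) (4,1) (4,2) (4,3) (5,0) (5,1) (5,2) (5,3) (6,0) (6,1) (6,2) (6,3)] -> total=14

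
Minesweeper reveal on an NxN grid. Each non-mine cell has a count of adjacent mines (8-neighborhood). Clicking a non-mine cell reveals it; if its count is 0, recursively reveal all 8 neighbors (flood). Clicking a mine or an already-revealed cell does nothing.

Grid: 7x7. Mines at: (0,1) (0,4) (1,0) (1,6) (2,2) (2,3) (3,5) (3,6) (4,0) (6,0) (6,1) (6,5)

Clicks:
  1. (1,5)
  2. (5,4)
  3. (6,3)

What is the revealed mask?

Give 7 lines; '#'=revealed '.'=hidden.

Click 1 (1,5) count=2: revealed 1 new [(1,5)] -> total=1
Click 2 (5,4) count=1: revealed 1 new [(5,4)] -> total=2
Click 3 (6,3) count=0: revealed 14 new [(3,1) (3,2) (3,3) (3,4) (4,1) (4,2) (4,3) (4,4) (5,1) (5,2) (5,3) (6,2) (6,3) (6,4)] -> total=16

Answer: .......
.....#.
.......
.####..
.####..
.####..
..###..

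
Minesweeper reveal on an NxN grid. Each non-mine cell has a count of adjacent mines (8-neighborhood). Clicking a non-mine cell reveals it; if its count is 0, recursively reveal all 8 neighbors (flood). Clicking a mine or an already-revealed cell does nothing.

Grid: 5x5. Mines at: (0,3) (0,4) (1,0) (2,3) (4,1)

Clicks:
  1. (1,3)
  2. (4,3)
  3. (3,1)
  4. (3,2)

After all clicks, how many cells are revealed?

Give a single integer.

Click 1 (1,3) count=3: revealed 1 new [(1,3)] -> total=1
Click 2 (4,3) count=0: revealed 6 new [(3,2) (3,3) (3,4) (4,2) (4,3) (4,4)] -> total=7
Click 3 (3,1) count=1: revealed 1 new [(3,1)] -> total=8
Click 4 (3,2) count=2: revealed 0 new [(none)] -> total=8

Answer: 8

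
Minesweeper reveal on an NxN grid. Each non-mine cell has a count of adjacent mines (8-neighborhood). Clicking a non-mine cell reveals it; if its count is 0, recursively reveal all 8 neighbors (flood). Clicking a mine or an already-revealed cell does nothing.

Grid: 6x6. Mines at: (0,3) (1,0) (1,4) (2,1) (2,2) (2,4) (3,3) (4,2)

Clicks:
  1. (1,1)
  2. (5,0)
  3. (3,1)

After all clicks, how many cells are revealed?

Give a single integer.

Click 1 (1,1) count=3: revealed 1 new [(1,1)] -> total=1
Click 2 (5,0) count=0: revealed 6 new [(3,0) (3,1) (4,0) (4,1) (5,0) (5,1)] -> total=7
Click 3 (3,1) count=3: revealed 0 new [(none)] -> total=7

Answer: 7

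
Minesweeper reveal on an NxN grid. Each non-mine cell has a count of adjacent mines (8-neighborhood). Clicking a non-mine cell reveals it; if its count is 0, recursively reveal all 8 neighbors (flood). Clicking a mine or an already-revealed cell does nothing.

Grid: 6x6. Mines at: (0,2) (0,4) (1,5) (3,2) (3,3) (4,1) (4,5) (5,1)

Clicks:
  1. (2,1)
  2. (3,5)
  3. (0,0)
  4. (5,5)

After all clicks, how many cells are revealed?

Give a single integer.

Answer: 10

Derivation:
Click 1 (2,1) count=1: revealed 1 new [(2,1)] -> total=1
Click 2 (3,5) count=1: revealed 1 new [(3,5)] -> total=2
Click 3 (0,0) count=0: revealed 7 new [(0,0) (0,1) (1,0) (1,1) (2,0) (3,0) (3,1)] -> total=9
Click 4 (5,5) count=1: revealed 1 new [(5,5)] -> total=10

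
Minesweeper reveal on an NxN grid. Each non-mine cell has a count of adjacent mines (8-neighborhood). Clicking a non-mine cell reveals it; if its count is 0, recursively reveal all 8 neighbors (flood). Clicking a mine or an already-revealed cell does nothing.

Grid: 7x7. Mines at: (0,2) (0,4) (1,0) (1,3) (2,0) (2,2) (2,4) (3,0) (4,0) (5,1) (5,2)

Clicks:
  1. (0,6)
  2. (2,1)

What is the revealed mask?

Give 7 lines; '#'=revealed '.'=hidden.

Click 1 (0,6) count=0: revealed 22 new [(0,5) (0,6) (1,5) (1,6) (2,5) (2,6) (3,3) (3,4) (3,5) (3,6) (4,3) (4,4) (4,5) (4,6) (5,3) (5,4) (5,5) (5,6) (6,3) (6,4) (6,5) (6,6)] -> total=22
Click 2 (2,1) count=4: revealed 1 new [(2,1)] -> total=23

Answer: .....##
.....##
.#...##
...####
...####
...####
...####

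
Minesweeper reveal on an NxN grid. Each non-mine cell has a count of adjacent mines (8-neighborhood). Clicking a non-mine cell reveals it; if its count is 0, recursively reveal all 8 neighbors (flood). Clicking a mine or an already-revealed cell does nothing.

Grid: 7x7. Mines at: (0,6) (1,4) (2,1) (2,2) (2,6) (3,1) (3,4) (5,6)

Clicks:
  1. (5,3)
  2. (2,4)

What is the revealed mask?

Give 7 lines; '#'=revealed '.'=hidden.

Answer: .......
.......
....#..
.......
######.
######.
######.

Derivation:
Click 1 (5,3) count=0: revealed 18 new [(4,0) (4,1) (4,2) (4,3) (4,4) (4,5) (5,0) (5,1) (5,2) (5,3) (5,4) (5,5) (6,0) (6,1) (6,2) (6,3) (6,4) (6,5)] -> total=18
Click 2 (2,4) count=2: revealed 1 new [(2,4)] -> total=19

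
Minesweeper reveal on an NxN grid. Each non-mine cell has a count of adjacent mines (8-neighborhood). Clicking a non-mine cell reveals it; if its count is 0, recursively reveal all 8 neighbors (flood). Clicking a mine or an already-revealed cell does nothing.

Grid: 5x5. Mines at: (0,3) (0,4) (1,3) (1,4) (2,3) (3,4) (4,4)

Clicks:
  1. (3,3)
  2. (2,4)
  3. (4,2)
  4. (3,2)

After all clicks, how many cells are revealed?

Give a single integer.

Click 1 (3,3) count=3: revealed 1 new [(3,3)] -> total=1
Click 2 (2,4) count=4: revealed 1 new [(2,4)] -> total=2
Click 3 (4,2) count=0: revealed 16 new [(0,0) (0,1) (0,2) (1,0) (1,1) (1,2) (2,0) (2,1) (2,2) (3,0) (3,1) (3,2) (4,0) (4,1) (4,2) (4,3)] -> total=18
Click 4 (3,2) count=1: revealed 0 new [(none)] -> total=18

Answer: 18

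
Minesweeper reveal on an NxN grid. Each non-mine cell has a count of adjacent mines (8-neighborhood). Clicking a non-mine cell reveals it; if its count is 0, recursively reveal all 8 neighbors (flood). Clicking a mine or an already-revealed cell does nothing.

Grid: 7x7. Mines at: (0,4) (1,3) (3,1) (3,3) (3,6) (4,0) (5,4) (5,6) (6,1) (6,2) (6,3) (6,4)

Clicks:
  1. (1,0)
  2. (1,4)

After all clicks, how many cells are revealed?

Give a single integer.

Answer: 10

Derivation:
Click 1 (1,0) count=0: revealed 9 new [(0,0) (0,1) (0,2) (1,0) (1,1) (1,2) (2,0) (2,1) (2,2)] -> total=9
Click 2 (1,4) count=2: revealed 1 new [(1,4)] -> total=10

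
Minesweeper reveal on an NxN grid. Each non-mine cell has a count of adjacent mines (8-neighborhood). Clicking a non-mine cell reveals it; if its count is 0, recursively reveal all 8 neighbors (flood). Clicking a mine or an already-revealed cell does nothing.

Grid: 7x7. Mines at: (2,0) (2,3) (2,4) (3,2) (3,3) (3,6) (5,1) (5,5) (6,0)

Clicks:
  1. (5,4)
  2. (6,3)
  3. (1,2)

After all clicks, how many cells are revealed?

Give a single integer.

Answer: 10

Derivation:
Click 1 (5,4) count=1: revealed 1 new [(5,4)] -> total=1
Click 2 (6,3) count=0: revealed 8 new [(4,2) (4,3) (4,4) (5,2) (5,3) (6,2) (6,3) (6,4)] -> total=9
Click 3 (1,2) count=1: revealed 1 new [(1,2)] -> total=10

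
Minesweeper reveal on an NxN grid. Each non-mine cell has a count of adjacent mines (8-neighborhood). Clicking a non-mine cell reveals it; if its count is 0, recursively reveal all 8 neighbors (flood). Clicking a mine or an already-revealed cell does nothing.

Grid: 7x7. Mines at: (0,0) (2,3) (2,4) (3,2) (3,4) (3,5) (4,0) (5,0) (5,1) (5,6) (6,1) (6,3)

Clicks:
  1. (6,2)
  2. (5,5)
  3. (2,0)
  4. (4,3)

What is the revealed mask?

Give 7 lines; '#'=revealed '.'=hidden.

Click 1 (6,2) count=3: revealed 1 new [(6,2)] -> total=1
Click 2 (5,5) count=1: revealed 1 new [(5,5)] -> total=2
Click 3 (2,0) count=0: revealed 6 new [(1,0) (1,1) (2,0) (2,1) (3,0) (3,1)] -> total=8
Click 4 (4,3) count=2: revealed 1 new [(4,3)] -> total=9

Answer: .......
##.....
##.....
##.....
...#...
.....#.
..#....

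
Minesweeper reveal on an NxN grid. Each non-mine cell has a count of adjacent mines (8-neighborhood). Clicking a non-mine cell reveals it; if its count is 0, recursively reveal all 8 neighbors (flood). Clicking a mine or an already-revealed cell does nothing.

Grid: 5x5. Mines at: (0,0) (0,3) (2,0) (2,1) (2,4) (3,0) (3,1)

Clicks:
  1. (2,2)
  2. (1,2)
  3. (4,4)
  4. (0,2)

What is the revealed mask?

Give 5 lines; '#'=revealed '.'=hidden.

Answer: ..#..
..#..
..#..
..###
..###

Derivation:
Click 1 (2,2) count=2: revealed 1 new [(2,2)] -> total=1
Click 2 (1,2) count=2: revealed 1 new [(1,2)] -> total=2
Click 3 (4,4) count=0: revealed 6 new [(3,2) (3,3) (3,4) (4,2) (4,3) (4,4)] -> total=8
Click 4 (0,2) count=1: revealed 1 new [(0,2)] -> total=9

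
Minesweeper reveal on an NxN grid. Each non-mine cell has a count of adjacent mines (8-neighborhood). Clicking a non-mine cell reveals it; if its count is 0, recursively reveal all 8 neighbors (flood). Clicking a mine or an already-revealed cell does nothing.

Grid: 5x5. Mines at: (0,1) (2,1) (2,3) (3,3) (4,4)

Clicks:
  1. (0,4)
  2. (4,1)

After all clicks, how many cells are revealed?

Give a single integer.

Answer: 12

Derivation:
Click 1 (0,4) count=0: revealed 6 new [(0,2) (0,3) (0,4) (1,2) (1,3) (1,4)] -> total=6
Click 2 (4,1) count=0: revealed 6 new [(3,0) (3,1) (3,2) (4,0) (4,1) (4,2)] -> total=12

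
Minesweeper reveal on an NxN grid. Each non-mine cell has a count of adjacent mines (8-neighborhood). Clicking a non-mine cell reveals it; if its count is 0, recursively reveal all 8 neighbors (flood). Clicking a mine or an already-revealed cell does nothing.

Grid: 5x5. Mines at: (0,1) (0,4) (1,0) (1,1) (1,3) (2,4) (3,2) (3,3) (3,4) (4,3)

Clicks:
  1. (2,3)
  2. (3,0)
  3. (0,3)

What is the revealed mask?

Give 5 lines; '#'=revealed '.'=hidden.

Answer: ...#.
.....
##.#.
##...
##...

Derivation:
Click 1 (2,3) count=5: revealed 1 new [(2,3)] -> total=1
Click 2 (3,0) count=0: revealed 6 new [(2,0) (2,1) (3,0) (3,1) (4,0) (4,1)] -> total=7
Click 3 (0,3) count=2: revealed 1 new [(0,3)] -> total=8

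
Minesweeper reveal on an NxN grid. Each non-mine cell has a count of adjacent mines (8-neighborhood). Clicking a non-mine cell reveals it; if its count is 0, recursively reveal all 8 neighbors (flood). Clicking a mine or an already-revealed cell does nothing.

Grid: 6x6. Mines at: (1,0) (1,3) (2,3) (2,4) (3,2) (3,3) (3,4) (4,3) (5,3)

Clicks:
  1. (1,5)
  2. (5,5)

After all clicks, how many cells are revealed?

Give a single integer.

Click 1 (1,5) count=1: revealed 1 new [(1,5)] -> total=1
Click 2 (5,5) count=0: revealed 4 new [(4,4) (4,5) (5,4) (5,5)] -> total=5

Answer: 5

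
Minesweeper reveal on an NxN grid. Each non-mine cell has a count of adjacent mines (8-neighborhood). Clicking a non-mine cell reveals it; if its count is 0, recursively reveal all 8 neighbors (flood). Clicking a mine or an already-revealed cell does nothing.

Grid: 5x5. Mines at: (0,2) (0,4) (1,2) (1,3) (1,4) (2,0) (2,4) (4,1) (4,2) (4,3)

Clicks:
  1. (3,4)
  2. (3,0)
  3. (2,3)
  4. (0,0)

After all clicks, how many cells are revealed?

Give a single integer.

Answer: 7

Derivation:
Click 1 (3,4) count=2: revealed 1 new [(3,4)] -> total=1
Click 2 (3,0) count=2: revealed 1 new [(3,0)] -> total=2
Click 3 (2,3) count=4: revealed 1 new [(2,3)] -> total=3
Click 4 (0,0) count=0: revealed 4 new [(0,0) (0,1) (1,0) (1,1)] -> total=7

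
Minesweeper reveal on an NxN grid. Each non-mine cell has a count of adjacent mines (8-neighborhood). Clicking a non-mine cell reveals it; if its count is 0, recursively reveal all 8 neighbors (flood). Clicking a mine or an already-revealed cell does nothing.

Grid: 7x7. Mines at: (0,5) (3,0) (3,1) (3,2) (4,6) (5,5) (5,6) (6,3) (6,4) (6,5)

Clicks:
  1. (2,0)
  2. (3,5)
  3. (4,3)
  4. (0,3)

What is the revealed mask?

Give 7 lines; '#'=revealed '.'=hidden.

Answer: #####..
#######
#######
...####
...###.
.......
.......

Derivation:
Click 1 (2,0) count=2: revealed 1 new [(2,0)] -> total=1
Click 2 (3,5) count=1: revealed 1 new [(3,5)] -> total=2
Click 3 (4,3) count=1: revealed 1 new [(4,3)] -> total=3
Click 4 (0,3) count=0: revealed 23 new [(0,0) (0,1) (0,2) (0,3) (0,4) (1,0) (1,1) (1,2) (1,3) (1,4) (1,5) (1,6) (2,1) (2,2) (2,3) (2,4) (2,5) (2,6) (3,3) (3,4) (3,6) (4,4) (4,5)] -> total=26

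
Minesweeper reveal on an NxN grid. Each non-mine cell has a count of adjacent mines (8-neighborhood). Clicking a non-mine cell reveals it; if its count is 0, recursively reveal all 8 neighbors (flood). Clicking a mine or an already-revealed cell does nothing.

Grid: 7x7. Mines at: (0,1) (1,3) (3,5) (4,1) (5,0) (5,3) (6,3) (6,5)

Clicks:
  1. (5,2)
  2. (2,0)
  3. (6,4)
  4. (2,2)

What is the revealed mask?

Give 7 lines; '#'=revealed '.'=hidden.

Click 1 (5,2) count=3: revealed 1 new [(5,2)] -> total=1
Click 2 (2,0) count=0: revealed 9 new [(1,0) (1,1) (1,2) (2,0) (2,1) (2,2) (3,0) (3,1) (3,2)] -> total=10
Click 3 (6,4) count=3: revealed 1 new [(6,4)] -> total=11
Click 4 (2,2) count=1: revealed 0 new [(none)] -> total=11

Answer: .......
###....
###....
###....
.......
..#....
....#..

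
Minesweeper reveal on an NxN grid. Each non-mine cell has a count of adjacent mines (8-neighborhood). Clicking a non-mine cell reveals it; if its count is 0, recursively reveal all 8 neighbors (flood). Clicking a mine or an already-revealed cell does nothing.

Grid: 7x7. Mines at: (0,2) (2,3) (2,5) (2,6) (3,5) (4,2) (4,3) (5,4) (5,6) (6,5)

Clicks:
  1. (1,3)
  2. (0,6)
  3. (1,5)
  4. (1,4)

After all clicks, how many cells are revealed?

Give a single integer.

Answer: 8

Derivation:
Click 1 (1,3) count=2: revealed 1 new [(1,3)] -> total=1
Click 2 (0,6) count=0: revealed 7 new [(0,3) (0,4) (0,5) (0,6) (1,4) (1,5) (1,6)] -> total=8
Click 3 (1,5) count=2: revealed 0 new [(none)] -> total=8
Click 4 (1,4) count=2: revealed 0 new [(none)] -> total=8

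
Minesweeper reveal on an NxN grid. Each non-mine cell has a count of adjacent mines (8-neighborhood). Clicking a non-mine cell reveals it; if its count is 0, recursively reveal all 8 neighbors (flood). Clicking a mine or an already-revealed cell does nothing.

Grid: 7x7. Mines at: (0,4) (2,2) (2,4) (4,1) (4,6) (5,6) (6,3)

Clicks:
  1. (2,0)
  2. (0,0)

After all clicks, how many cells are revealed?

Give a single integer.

Click 1 (2,0) count=0: revealed 12 new [(0,0) (0,1) (0,2) (0,3) (1,0) (1,1) (1,2) (1,3) (2,0) (2,1) (3,0) (3,1)] -> total=12
Click 2 (0,0) count=0: revealed 0 new [(none)] -> total=12

Answer: 12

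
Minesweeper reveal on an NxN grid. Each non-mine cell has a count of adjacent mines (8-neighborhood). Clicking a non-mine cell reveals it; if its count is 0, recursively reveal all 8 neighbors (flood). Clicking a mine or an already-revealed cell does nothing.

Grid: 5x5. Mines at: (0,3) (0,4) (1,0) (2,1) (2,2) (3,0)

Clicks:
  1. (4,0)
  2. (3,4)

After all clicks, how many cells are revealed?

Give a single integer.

Answer: 13

Derivation:
Click 1 (4,0) count=1: revealed 1 new [(4,0)] -> total=1
Click 2 (3,4) count=0: revealed 12 new [(1,3) (1,4) (2,3) (2,4) (3,1) (3,2) (3,3) (3,4) (4,1) (4,2) (4,3) (4,4)] -> total=13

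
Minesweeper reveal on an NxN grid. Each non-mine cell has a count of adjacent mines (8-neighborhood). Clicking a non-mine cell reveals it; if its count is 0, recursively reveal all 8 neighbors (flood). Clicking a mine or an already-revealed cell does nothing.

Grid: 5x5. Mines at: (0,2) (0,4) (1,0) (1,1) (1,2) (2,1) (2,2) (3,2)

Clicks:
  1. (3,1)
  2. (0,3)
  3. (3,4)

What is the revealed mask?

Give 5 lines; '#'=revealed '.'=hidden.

Click 1 (3,1) count=3: revealed 1 new [(3,1)] -> total=1
Click 2 (0,3) count=3: revealed 1 new [(0,3)] -> total=2
Click 3 (3,4) count=0: revealed 8 new [(1,3) (1,4) (2,3) (2,4) (3,3) (3,4) (4,3) (4,4)] -> total=10

Answer: ...#.
...##
...##
.#.##
...##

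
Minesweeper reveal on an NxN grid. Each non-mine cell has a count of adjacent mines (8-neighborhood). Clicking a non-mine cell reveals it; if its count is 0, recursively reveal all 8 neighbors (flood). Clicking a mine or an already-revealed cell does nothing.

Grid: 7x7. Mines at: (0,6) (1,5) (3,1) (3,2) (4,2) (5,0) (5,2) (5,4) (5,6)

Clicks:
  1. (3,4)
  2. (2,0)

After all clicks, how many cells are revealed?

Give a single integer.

Click 1 (3,4) count=0: revealed 12 new [(2,3) (2,4) (2,5) (2,6) (3,3) (3,4) (3,5) (3,6) (4,3) (4,4) (4,5) (4,6)] -> total=12
Click 2 (2,0) count=1: revealed 1 new [(2,0)] -> total=13

Answer: 13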